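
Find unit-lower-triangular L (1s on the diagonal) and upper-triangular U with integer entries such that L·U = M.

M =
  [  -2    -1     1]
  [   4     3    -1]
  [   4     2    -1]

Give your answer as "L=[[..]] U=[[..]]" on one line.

  r1 -= -2·r0 → [0,1,1]
  r2 -= -2·r0 → [0,0,1]
  r2 -= 0·r1 → [0,0,1]

L=[[1,0,0],[-2,1,0],[-2,0,1]] U=[[-2,-1,1],[0,1,1],[0,0,1]]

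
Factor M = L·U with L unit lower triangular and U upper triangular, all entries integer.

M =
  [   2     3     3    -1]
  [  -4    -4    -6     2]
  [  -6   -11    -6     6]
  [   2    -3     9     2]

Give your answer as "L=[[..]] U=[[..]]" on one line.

L=[[1,0,0,0],[-2,1,0,0],[-3,-1,1,0],[1,-3,2,1]] U=[[2,3,3,-1],[0,2,0,0],[0,0,3,3],[0,0,0,-3]]

  r1 -= -2·r0 → [0,2,0,0]
  r2 -= -3·r0 → [0,-2,3,3]
  r3 -= 1·r0 → [0,-6,6,3]
  r2 -= -1·r1 → [0,0,3,3]
  r3 -= -3·r1 → [0,0,6,3]
  r3 -= 2·r2 → [0,0,0,-3]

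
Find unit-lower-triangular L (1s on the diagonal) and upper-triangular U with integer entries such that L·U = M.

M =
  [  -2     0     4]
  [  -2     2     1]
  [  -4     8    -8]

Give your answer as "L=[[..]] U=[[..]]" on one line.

L=[[1,0,0],[1,1,0],[2,4,1]] U=[[-2,0,4],[0,2,-3],[0,0,-4]]

  r1 -= 1·r0 → [0,2,-3]
  r2 -= 2·r0 → [0,8,-16]
  r2 -= 4·r1 → [0,0,-4]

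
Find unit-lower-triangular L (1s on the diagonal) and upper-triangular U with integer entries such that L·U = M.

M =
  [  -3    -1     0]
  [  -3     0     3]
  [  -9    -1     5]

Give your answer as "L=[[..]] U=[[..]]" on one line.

L=[[1,0,0],[1,1,0],[3,2,1]] U=[[-3,-1,0],[0,1,3],[0,0,-1]]

  r1 -= 1·r0 → [0,1,3]
  r2 -= 3·r0 → [0,2,5]
  r2 -= 2·r1 → [0,0,-1]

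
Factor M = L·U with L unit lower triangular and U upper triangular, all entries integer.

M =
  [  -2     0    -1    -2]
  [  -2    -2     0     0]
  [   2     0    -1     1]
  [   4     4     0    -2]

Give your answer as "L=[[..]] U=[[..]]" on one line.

  R1 -= 1·R0 → [0,-2,1,2]
  R2 -= -1·R0 → [0,0,-2,-1]
  R3 -= -2·R0 → [0,4,-2,-6]
  R2 -= 0·R1 → [0,0,-2,-1]
  R3 -= -2·R1 → [0,0,0,-2]
  R3 -= 0·R2 → [0,0,0,-2]

L=[[1,0,0,0],[1,1,0,0],[-1,0,1,0],[-2,-2,0,1]] U=[[-2,0,-1,-2],[0,-2,1,2],[0,0,-2,-1],[0,0,0,-2]]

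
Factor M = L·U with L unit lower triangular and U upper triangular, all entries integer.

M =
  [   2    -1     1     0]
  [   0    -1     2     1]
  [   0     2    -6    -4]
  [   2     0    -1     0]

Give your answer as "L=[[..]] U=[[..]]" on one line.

L=[[1,0,0,0],[0,1,0,0],[0,-2,1,0],[1,-1,0,1]] U=[[2,-1,1,0],[0,-1,2,1],[0,0,-2,-2],[0,0,0,1]]

  r1 -= 0·r0 → [0,-1,2,1]
  r2 -= 0·r0 → [0,2,-6,-4]
  r3 -= 1·r0 → [0,1,-2,0]
  r2 -= -2·r1 → [0,0,-2,-2]
  r3 -= -1·r1 → [0,0,0,1]
  r3 -= 0·r2 → [0,0,0,1]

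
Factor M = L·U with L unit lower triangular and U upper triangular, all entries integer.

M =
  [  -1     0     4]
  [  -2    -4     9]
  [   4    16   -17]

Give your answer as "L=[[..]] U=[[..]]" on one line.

  R1 -= 2·R0 → [0,-4,1]
  R2 -= -4·R0 → [0,16,-1]
  R2 -= -4·R1 → [0,0,3]

L=[[1,0,0],[2,1,0],[-4,-4,1]] U=[[-1,0,4],[0,-4,1],[0,0,3]]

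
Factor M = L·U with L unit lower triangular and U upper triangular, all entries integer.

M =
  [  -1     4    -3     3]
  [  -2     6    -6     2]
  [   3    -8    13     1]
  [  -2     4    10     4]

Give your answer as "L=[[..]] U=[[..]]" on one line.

  r1 -= 2·r0 → [0,-2,0,-4]
  r2 -= -3·r0 → [0,4,4,10]
  r3 -= 2·r0 → [0,-4,16,-2]
  r2 -= -2·r1 → [0,0,4,2]
  r3 -= 2·r1 → [0,0,16,6]
  r3 -= 4·r2 → [0,0,0,-2]

L=[[1,0,0,0],[2,1,0,0],[-3,-2,1,0],[2,2,4,1]] U=[[-1,4,-3,3],[0,-2,0,-4],[0,0,4,2],[0,0,0,-2]]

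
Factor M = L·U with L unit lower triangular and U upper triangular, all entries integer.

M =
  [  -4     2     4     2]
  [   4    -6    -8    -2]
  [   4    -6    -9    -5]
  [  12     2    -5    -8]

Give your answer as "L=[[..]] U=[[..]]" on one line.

L=[[1,0,0,0],[-1,1,0,0],[-1,1,1,0],[-3,-2,1,1]] U=[[-4,2,4,2],[0,-4,-4,0],[0,0,-1,-3],[0,0,0,1]]

  r1 -= -1·r0 → [0,-4,-4,0]
  r2 -= -1·r0 → [0,-4,-5,-3]
  r3 -= -3·r0 → [0,8,7,-2]
  r2 -= 1·r1 → [0,0,-1,-3]
  r3 -= -2·r1 → [0,0,-1,-2]
  r3 -= 1·r2 → [0,0,0,1]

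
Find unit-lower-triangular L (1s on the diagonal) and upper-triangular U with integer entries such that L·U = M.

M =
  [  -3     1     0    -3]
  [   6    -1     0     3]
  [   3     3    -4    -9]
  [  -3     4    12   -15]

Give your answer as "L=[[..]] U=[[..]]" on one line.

  row1 -= -2·row0 → [0,1,0,-3]
  row2 -= -1·row0 → [0,4,-4,-12]
  row3 -= 1·row0 → [0,3,12,-12]
  row2 -= 4·row1 → [0,0,-4,0]
  row3 -= 3·row1 → [0,0,12,-3]
  row3 -= -3·row2 → [0,0,0,-3]

L=[[1,0,0,0],[-2,1,0,0],[-1,4,1,0],[1,3,-3,1]] U=[[-3,1,0,-3],[0,1,0,-3],[0,0,-4,0],[0,0,0,-3]]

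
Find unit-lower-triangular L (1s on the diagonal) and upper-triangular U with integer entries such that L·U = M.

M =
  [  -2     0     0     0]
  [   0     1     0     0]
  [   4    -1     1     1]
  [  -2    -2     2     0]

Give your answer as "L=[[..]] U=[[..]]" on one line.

  R1 -= 0·R0 → [0,1,0,0]
  R2 -= -2·R0 → [0,-1,1,1]
  R3 -= 1·R0 → [0,-2,2,0]
  R2 -= -1·R1 → [0,0,1,1]
  R3 -= -2·R1 → [0,0,2,0]
  R3 -= 2·R2 → [0,0,0,-2]

L=[[1,0,0,0],[0,1,0,0],[-2,-1,1,0],[1,-2,2,1]] U=[[-2,0,0,0],[0,1,0,0],[0,0,1,1],[0,0,0,-2]]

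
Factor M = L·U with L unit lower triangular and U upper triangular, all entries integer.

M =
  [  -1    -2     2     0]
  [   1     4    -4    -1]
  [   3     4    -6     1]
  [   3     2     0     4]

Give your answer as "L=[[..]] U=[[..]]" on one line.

L=[[1,0,0,0],[-1,1,0,0],[-3,-1,1,0],[-3,-2,-1,1]] U=[[-1,-2,2,0],[0,2,-2,-1],[0,0,-2,0],[0,0,0,2]]

  row1 -= -1·row0 → [0,2,-2,-1]
  row2 -= -3·row0 → [0,-2,0,1]
  row3 -= -3·row0 → [0,-4,6,4]
  row2 -= -1·row1 → [0,0,-2,0]
  row3 -= -2·row1 → [0,0,2,2]
  row3 -= -1·row2 → [0,0,0,2]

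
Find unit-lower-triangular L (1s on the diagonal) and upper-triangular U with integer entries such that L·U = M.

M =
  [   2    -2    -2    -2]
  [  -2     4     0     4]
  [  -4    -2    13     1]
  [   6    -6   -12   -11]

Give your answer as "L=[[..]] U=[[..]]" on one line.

  r1 -= -1·r0 → [0,2,-2,2]
  r2 -= -2·r0 → [0,-6,9,-3]
  r3 -= 3·r0 → [0,0,-6,-5]
  r2 -= -3·r1 → [0,0,3,3]
  r3 -= 0·r1 → [0,0,-6,-5]
  r3 -= -2·r2 → [0,0,0,1]

L=[[1,0,0,0],[-1,1,0,0],[-2,-3,1,0],[3,0,-2,1]] U=[[2,-2,-2,-2],[0,2,-2,2],[0,0,3,3],[0,0,0,1]]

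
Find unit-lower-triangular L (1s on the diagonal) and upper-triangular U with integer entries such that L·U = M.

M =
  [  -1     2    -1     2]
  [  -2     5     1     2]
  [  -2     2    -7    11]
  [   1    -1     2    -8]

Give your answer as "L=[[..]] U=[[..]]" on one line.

L=[[1,0,0,0],[2,1,0,0],[2,-2,1,0],[-1,1,-2,1]] U=[[-1,2,-1,2],[0,1,3,-2],[0,0,1,3],[0,0,0,2]]

  R1 -= 2·R0 → [0,1,3,-2]
  R2 -= 2·R0 → [0,-2,-5,7]
  R3 -= -1·R0 → [0,1,1,-6]
  R2 -= -2·R1 → [0,0,1,3]
  R3 -= 1·R1 → [0,0,-2,-4]
  R3 -= -2·R2 → [0,0,0,2]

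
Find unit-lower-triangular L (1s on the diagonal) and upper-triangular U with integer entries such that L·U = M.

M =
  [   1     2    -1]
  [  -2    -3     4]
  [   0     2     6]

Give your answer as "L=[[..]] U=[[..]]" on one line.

  R1 -= -2·R0 → [0,1,2]
  R2 -= 0·R0 → [0,2,6]
  R2 -= 2·R1 → [0,0,2]

L=[[1,0,0],[-2,1,0],[0,2,1]] U=[[1,2,-1],[0,1,2],[0,0,2]]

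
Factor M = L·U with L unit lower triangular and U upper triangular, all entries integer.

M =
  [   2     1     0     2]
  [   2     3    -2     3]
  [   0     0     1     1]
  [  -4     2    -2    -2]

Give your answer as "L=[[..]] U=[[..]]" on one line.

L=[[1,0,0,0],[1,1,0,0],[0,0,1,0],[-2,2,2,1]] U=[[2,1,0,2],[0,2,-2,1],[0,0,1,1],[0,0,0,-2]]

  R1 -= 1·R0 → [0,2,-2,1]
  R2 -= 0·R0 → [0,0,1,1]
  R3 -= -2·R0 → [0,4,-2,2]
  R2 -= 0·R1 → [0,0,1,1]
  R3 -= 2·R1 → [0,0,2,0]
  R3 -= 2·R2 → [0,0,0,-2]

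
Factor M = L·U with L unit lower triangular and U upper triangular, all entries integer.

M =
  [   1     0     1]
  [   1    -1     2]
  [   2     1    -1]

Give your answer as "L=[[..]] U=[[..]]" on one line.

L=[[1,0,0],[1,1,0],[2,-1,1]] U=[[1,0,1],[0,-1,1],[0,0,-2]]

  r1 -= 1·r0 → [0,-1,1]
  r2 -= 2·r0 → [0,1,-3]
  r2 -= -1·r1 → [0,0,-2]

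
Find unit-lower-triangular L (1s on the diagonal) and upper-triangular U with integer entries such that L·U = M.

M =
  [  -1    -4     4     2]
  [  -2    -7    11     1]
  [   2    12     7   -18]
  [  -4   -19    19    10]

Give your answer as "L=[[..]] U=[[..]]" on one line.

L=[[1,0,0,0],[2,1,0,0],[-2,4,1,0],[4,-3,4,1]] U=[[-1,-4,4,2],[0,1,3,-3],[0,0,3,-2],[0,0,0,1]]

  row1 -= 2·row0 → [0,1,3,-3]
  row2 -= -2·row0 → [0,4,15,-14]
  row3 -= 4·row0 → [0,-3,3,2]
  row2 -= 4·row1 → [0,0,3,-2]
  row3 -= -3·row1 → [0,0,12,-7]
  row3 -= 4·row2 → [0,0,0,1]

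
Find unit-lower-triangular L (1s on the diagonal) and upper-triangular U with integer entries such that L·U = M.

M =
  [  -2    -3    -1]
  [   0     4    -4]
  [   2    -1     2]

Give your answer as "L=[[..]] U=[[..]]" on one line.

  R1 -= 0·R0 → [0,4,-4]
  R2 -= -1·R0 → [0,-4,1]
  R2 -= -1·R1 → [0,0,-3]

L=[[1,0,0],[0,1,0],[-1,-1,1]] U=[[-2,-3,-1],[0,4,-4],[0,0,-3]]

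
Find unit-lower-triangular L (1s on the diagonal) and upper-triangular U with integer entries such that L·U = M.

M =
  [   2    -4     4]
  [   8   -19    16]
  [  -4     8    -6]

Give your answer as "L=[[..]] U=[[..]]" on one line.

  r1 -= 4·r0 → [0,-3,0]
  r2 -= -2·r0 → [0,0,2]
  r2 -= 0·r1 → [0,0,2]

L=[[1,0,0],[4,1,0],[-2,0,1]] U=[[2,-4,4],[0,-3,0],[0,0,2]]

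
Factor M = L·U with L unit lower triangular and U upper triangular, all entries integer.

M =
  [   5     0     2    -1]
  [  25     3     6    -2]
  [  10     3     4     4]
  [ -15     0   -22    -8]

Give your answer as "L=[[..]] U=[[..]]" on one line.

L=[[1,0,0,0],[5,1,0,0],[2,1,1,0],[-3,0,-4,1]] U=[[5,0,2,-1],[0,3,-4,3],[0,0,4,3],[0,0,0,1]]

  r1 -= 5·r0 → [0,3,-4,3]
  r2 -= 2·r0 → [0,3,0,6]
  r3 -= -3·r0 → [0,0,-16,-11]
  r2 -= 1·r1 → [0,0,4,3]
  r3 -= 0·r1 → [0,0,-16,-11]
  r3 -= -4·r2 → [0,0,0,1]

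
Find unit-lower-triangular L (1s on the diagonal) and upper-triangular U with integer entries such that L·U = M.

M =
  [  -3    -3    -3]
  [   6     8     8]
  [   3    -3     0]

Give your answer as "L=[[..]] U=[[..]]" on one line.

  R1 -= -2·R0 → [0,2,2]
  R2 -= -1·R0 → [0,-6,-3]
  R2 -= -3·R1 → [0,0,3]

L=[[1,0,0],[-2,1,0],[-1,-3,1]] U=[[-3,-3,-3],[0,2,2],[0,0,3]]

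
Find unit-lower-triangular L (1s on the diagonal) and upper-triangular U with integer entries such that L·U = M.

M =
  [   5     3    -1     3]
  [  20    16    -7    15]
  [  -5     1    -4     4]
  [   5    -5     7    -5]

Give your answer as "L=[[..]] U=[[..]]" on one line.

  R1 -= 4·R0 → [0,4,-3,3]
  R2 -= -1·R0 → [0,4,-5,7]
  R3 -= 1·R0 → [0,-8,8,-8]
  R2 -= 1·R1 → [0,0,-2,4]
  R3 -= -2·R1 → [0,0,2,-2]
  R3 -= -1·R2 → [0,0,0,2]

L=[[1,0,0,0],[4,1,0,0],[-1,1,1,0],[1,-2,-1,1]] U=[[5,3,-1,3],[0,4,-3,3],[0,0,-2,4],[0,0,0,2]]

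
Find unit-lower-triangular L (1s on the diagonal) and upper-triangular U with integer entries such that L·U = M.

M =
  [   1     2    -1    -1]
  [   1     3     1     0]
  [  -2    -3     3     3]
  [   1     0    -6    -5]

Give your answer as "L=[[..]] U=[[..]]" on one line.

  row1 -= 1·row0 → [0,1,2,1]
  row2 -= -2·row0 → [0,1,1,1]
  row3 -= 1·row0 → [0,-2,-5,-4]
  row2 -= 1·row1 → [0,0,-1,0]
  row3 -= -2·row1 → [0,0,-1,-2]
  row3 -= 1·row2 → [0,0,0,-2]

L=[[1,0,0,0],[1,1,0,0],[-2,1,1,0],[1,-2,1,1]] U=[[1,2,-1,-1],[0,1,2,1],[0,0,-1,0],[0,0,0,-2]]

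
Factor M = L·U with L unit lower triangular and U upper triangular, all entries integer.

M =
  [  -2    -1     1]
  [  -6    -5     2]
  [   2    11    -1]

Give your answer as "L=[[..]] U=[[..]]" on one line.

  row1 -= 3·row0 → [0,-2,-1]
  row2 -= -1·row0 → [0,10,0]
  row2 -= -5·row1 → [0,0,-5]

L=[[1,0,0],[3,1,0],[-1,-5,1]] U=[[-2,-1,1],[0,-2,-1],[0,0,-5]]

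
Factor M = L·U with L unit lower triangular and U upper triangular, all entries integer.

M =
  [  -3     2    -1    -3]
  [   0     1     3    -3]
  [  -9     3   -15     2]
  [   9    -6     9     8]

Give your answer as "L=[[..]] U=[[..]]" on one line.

  R1 -= 0·R0 → [0,1,3,-3]
  R2 -= 3·R0 → [0,-3,-12,11]
  R3 -= -3·R0 → [0,0,6,-1]
  R2 -= -3·R1 → [0,0,-3,2]
  R3 -= 0·R1 → [0,0,6,-1]
  R3 -= -2·R2 → [0,0,0,3]

L=[[1,0,0,0],[0,1,0,0],[3,-3,1,0],[-3,0,-2,1]] U=[[-3,2,-1,-3],[0,1,3,-3],[0,0,-3,2],[0,0,0,3]]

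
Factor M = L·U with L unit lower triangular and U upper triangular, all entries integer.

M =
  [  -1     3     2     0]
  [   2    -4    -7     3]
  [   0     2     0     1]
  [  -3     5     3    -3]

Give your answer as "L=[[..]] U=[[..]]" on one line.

  row1 -= -2·row0 → [0,2,-3,3]
  row2 -= 0·row0 → [0,2,0,1]
  row3 -= 3·row0 → [0,-4,-3,-3]
  row2 -= 1·row1 → [0,0,3,-2]
  row3 -= -2·row1 → [0,0,-9,3]
  row3 -= -3·row2 → [0,0,0,-3]

L=[[1,0,0,0],[-2,1,0,0],[0,1,1,0],[3,-2,-3,1]] U=[[-1,3,2,0],[0,2,-3,3],[0,0,3,-2],[0,0,0,-3]]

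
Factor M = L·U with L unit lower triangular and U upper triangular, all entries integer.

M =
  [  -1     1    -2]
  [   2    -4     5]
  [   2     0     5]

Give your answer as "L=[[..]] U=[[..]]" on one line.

L=[[1,0,0],[-2,1,0],[-2,-1,1]] U=[[-1,1,-2],[0,-2,1],[0,0,2]]

  r1 -= -2·r0 → [0,-2,1]
  r2 -= -2·r0 → [0,2,1]
  r2 -= -1·r1 → [0,0,2]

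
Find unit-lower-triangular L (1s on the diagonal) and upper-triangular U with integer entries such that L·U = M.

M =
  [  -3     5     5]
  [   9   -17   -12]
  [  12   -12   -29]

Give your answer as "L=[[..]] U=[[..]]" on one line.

L=[[1,0,0],[-3,1,0],[-4,-4,1]] U=[[-3,5,5],[0,-2,3],[0,0,3]]

  row1 -= -3·row0 → [0,-2,3]
  row2 -= -4·row0 → [0,8,-9]
  row2 -= -4·row1 → [0,0,3]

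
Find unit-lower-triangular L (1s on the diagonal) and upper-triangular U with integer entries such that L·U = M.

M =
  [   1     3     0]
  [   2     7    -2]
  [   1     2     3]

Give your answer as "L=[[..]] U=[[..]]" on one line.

L=[[1,0,0],[2,1,0],[1,-1,1]] U=[[1,3,0],[0,1,-2],[0,0,1]]

  row1 -= 2·row0 → [0,1,-2]
  row2 -= 1·row0 → [0,-1,3]
  row2 -= -1·row1 → [0,0,1]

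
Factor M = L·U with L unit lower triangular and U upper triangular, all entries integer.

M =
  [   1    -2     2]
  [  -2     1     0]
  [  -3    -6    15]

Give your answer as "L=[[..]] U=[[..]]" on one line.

  R1 -= -2·R0 → [0,-3,4]
  R2 -= -3·R0 → [0,-12,21]
  R2 -= 4·R1 → [0,0,5]

L=[[1,0,0],[-2,1,0],[-3,4,1]] U=[[1,-2,2],[0,-3,4],[0,0,5]]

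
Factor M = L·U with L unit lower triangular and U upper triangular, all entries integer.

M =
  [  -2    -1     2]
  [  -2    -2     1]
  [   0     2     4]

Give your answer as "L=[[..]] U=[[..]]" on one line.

L=[[1,0,0],[1,1,0],[0,-2,1]] U=[[-2,-1,2],[0,-1,-1],[0,0,2]]

  r1 -= 1·r0 → [0,-1,-1]
  r2 -= 0·r0 → [0,2,4]
  r2 -= -2·r1 → [0,0,2]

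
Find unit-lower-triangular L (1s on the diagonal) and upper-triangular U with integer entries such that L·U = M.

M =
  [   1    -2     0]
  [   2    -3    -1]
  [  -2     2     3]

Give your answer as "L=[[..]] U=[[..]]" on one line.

L=[[1,0,0],[2,1,0],[-2,-2,1]] U=[[1,-2,0],[0,1,-1],[0,0,1]]

  R1 -= 2·R0 → [0,1,-1]
  R2 -= -2·R0 → [0,-2,3]
  R2 -= -2·R1 → [0,0,1]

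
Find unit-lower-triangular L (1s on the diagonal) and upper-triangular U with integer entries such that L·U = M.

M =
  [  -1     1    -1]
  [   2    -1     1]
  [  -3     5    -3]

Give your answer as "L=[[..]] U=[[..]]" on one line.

L=[[1,0,0],[-2,1,0],[3,2,1]] U=[[-1,1,-1],[0,1,-1],[0,0,2]]

  r1 -= -2·r0 → [0,1,-1]
  r2 -= 3·r0 → [0,2,0]
  r2 -= 2·r1 → [0,0,2]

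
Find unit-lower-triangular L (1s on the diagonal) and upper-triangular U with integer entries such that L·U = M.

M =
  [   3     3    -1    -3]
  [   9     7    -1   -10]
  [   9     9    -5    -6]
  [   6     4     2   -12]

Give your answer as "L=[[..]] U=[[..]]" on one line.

  R1 -= 3·R0 → [0,-2,2,-1]
  R2 -= 3·R0 → [0,0,-2,3]
  R3 -= 2·R0 → [0,-2,4,-6]
  R2 -= 0·R1 → [0,0,-2,3]
  R3 -= 1·R1 → [0,0,2,-5]
  R3 -= -1·R2 → [0,0,0,-2]

L=[[1,0,0,0],[3,1,0,0],[3,0,1,0],[2,1,-1,1]] U=[[3,3,-1,-3],[0,-2,2,-1],[0,0,-2,3],[0,0,0,-2]]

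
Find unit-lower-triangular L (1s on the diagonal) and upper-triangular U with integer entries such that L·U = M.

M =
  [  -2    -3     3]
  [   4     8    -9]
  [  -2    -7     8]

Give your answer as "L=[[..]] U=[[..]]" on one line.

  R1 -= -2·R0 → [0,2,-3]
  R2 -= 1·R0 → [0,-4,5]
  R2 -= -2·R1 → [0,0,-1]

L=[[1,0,0],[-2,1,0],[1,-2,1]] U=[[-2,-3,3],[0,2,-3],[0,0,-1]]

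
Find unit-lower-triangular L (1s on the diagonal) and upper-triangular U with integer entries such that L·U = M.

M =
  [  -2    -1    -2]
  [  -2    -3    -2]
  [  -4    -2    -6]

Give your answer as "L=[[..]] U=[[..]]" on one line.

L=[[1,0,0],[1,1,0],[2,0,1]] U=[[-2,-1,-2],[0,-2,0],[0,0,-2]]

  R1 -= 1·R0 → [0,-2,0]
  R2 -= 2·R0 → [0,0,-2]
  R2 -= 0·R1 → [0,0,-2]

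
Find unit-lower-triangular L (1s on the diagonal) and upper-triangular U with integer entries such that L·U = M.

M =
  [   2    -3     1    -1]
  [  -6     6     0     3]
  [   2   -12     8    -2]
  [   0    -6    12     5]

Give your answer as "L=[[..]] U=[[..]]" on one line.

L=[[1,0,0,0],[-3,1,0,0],[1,3,1,0],[0,2,-3,1]] U=[[2,-3,1,-1],[0,-3,3,0],[0,0,-2,-1],[0,0,0,2]]

  row1 -= -3·row0 → [0,-3,3,0]
  row2 -= 1·row0 → [0,-9,7,-1]
  row3 -= 0·row0 → [0,-6,12,5]
  row2 -= 3·row1 → [0,0,-2,-1]
  row3 -= 2·row1 → [0,0,6,5]
  row3 -= -3·row2 → [0,0,0,2]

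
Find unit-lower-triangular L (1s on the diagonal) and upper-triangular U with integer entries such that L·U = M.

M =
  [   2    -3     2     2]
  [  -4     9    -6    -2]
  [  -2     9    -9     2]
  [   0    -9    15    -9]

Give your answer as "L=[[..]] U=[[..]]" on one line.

L=[[1,0,0,0],[-2,1,0,0],[-1,2,1,0],[0,-3,-3,1]] U=[[2,-3,2,2],[0,3,-2,2],[0,0,-3,0],[0,0,0,-3]]

  row1 -= -2·row0 → [0,3,-2,2]
  row2 -= -1·row0 → [0,6,-7,4]
  row3 -= 0·row0 → [0,-9,15,-9]
  row2 -= 2·row1 → [0,0,-3,0]
  row3 -= -3·row1 → [0,0,9,-3]
  row3 -= -3·row2 → [0,0,0,-3]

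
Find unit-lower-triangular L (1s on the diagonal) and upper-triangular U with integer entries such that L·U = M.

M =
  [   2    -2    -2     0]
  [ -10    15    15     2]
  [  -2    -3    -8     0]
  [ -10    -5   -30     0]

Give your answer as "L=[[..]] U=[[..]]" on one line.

L=[[1,0,0,0],[-5,1,0,0],[-1,-1,1,0],[-5,-3,5,1]] U=[[2,-2,-2,0],[0,5,5,2],[0,0,-5,2],[0,0,0,-4]]

  row1 -= -5·row0 → [0,5,5,2]
  row2 -= -1·row0 → [0,-5,-10,0]
  row3 -= -5·row0 → [0,-15,-40,0]
  row2 -= -1·row1 → [0,0,-5,2]
  row3 -= -3·row1 → [0,0,-25,6]
  row3 -= 5·row2 → [0,0,0,-4]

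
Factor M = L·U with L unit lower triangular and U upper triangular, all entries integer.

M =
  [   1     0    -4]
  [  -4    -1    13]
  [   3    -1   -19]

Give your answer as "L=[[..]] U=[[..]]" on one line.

  row1 -= -4·row0 → [0,-1,-3]
  row2 -= 3·row0 → [0,-1,-7]
  row2 -= 1·row1 → [0,0,-4]

L=[[1,0,0],[-4,1,0],[3,1,1]] U=[[1,0,-4],[0,-1,-3],[0,0,-4]]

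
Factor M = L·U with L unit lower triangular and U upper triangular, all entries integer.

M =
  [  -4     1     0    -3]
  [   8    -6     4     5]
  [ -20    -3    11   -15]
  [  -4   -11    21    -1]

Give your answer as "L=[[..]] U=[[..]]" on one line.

L=[[1,0,0,0],[-2,1,0,0],[5,2,1,0],[1,3,3,1]] U=[[-4,1,0,-3],[0,-4,4,-1],[0,0,3,2],[0,0,0,-1]]

  r1 -= -2·r0 → [0,-4,4,-1]
  r2 -= 5·r0 → [0,-8,11,0]
  r3 -= 1·r0 → [0,-12,21,2]
  r2 -= 2·r1 → [0,0,3,2]
  r3 -= 3·r1 → [0,0,9,5]
  r3 -= 3·r2 → [0,0,0,-1]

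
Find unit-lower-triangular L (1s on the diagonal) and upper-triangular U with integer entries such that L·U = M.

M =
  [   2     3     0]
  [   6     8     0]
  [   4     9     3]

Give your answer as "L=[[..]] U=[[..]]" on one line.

  r1 -= 3·r0 → [0,-1,0]
  r2 -= 2·r0 → [0,3,3]
  r2 -= -3·r1 → [0,0,3]

L=[[1,0,0],[3,1,0],[2,-3,1]] U=[[2,3,0],[0,-1,0],[0,0,3]]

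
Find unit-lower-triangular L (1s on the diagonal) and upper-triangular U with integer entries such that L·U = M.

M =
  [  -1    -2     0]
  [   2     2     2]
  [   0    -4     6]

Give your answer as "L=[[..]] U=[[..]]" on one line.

  r1 -= -2·r0 → [0,-2,2]
  r2 -= 0·r0 → [0,-4,6]
  r2 -= 2·r1 → [0,0,2]

L=[[1,0,0],[-2,1,0],[0,2,1]] U=[[-1,-2,0],[0,-2,2],[0,0,2]]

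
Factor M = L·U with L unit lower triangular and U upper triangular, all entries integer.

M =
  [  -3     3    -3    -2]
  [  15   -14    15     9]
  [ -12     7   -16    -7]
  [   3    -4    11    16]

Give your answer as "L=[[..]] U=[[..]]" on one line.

L=[[1,0,0,0],[-5,1,0,0],[4,-5,1,0],[-1,-1,-2,1]] U=[[-3,3,-3,-2],[0,1,0,-1],[0,0,-4,-4],[0,0,0,5]]

  R1 -= -5·R0 → [0,1,0,-1]
  R2 -= 4·R0 → [0,-5,-4,1]
  R3 -= -1·R0 → [0,-1,8,14]
  R2 -= -5·R1 → [0,0,-4,-4]
  R3 -= -1·R1 → [0,0,8,13]
  R3 -= -2·R2 → [0,0,0,5]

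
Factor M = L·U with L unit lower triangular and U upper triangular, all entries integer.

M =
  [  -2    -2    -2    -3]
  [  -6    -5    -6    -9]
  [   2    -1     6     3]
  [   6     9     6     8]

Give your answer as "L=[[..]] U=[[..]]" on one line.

L=[[1,0,0,0],[3,1,0,0],[-1,-3,1,0],[-3,3,0,1]] U=[[-2,-2,-2,-3],[0,1,0,0],[0,0,4,0],[0,0,0,-1]]

  row1 -= 3·row0 → [0,1,0,0]
  row2 -= -1·row0 → [0,-3,4,0]
  row3 -= -3·row0 → [0,3,0,-1]
  row2 -= -3·row1 → [0,0,4,0]
  row3 -= 3·row1 → [0,0,0,-1]
  row3 -= 0·row2 → [0,0,0,-1]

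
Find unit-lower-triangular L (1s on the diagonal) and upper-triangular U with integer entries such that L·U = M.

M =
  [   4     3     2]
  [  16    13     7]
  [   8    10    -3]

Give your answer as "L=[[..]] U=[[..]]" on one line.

L=[[1,0,0],[4,1,0],[2,4,1]] U=[[4,3,2],[0,1,-1],[0,0,-3]]

  R1 -= 4·R0 → [0,1,-1]
  R2 -= 2·R0 → [0,4,-7]
  R2 -= 4·R1 → [0,0,-3]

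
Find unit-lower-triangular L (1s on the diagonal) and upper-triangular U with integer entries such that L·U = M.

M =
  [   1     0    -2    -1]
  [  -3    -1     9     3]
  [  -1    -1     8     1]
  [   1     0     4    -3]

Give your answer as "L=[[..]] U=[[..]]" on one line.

L=[[1,0,0,0],[-3,1,0,0],[-1,1,1,0],[1,0,2,1]] U=[[1,0,-2,-1],[0,-1,3,0],[0,0,3,0],[0,0,0,-2]]

  r1 -= -3·r0 → [0,-1,3,0]
  r2 -= -1·r0 → [0,-1,6,0]
  r3 -= 1·r0 → [0,0,6,-2]
  r2 -= 1·r1 → [0,0,3,0]
  r3 -= 0·r1 → [0,0,6,-2]
  r3 -= 2·r2 → [0,0,0,-2]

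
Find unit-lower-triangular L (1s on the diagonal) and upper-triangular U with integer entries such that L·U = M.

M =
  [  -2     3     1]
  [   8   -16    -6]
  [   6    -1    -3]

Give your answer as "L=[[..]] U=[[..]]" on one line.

  R1 -= -4·R0 → [0,-4,-2]
  R2 -= -3·R0 → [0,8,0]
  R2 -= -2·R1 → [0,0,-4]

L=[[1,0,0],[-4,1,0],[-3,-2,1]] U=[[-2,3,1],[0,-4,-2],[0,0,-4]]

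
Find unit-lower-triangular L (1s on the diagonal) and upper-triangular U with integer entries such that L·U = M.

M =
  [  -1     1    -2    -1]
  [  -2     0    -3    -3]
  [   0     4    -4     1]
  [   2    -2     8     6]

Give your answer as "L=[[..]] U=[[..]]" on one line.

  R1 -= 2·R0 → [0,-2,1,-1]
  R2 -= 0·R0 → [0,4,-4,1]
  R3 -= -2·R0 → [0,0,4,4]
  R2 -= -2·R1 → [0,0,-2,-1]
  R3 -= 0·R1 → [0,0,4,4]
  R3 -= -2·R2 → [0,0,0,2]

L=[[1,0,0,0],[2,1,0,0],[0,-2,1,0],[-2,0,-2,1]] U=[[-1,1,-2,-1],[0,-2,1,-1],[0,0,-2,-1],[0,0,0,2]]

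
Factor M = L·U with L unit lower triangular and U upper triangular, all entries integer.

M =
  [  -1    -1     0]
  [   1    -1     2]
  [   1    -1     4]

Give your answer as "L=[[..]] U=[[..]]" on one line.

  R1 -= -1·R0 → [0,-2,2]
  R2 -= -1·R0 → [0,-2,4]
  R2 -= 1·R1 → [0,0,2]

L=[[1,0,0],[-1,1,0],[-1,1,1]] U=[[-1,-1,0],[0,-2,2],[0,0,2]]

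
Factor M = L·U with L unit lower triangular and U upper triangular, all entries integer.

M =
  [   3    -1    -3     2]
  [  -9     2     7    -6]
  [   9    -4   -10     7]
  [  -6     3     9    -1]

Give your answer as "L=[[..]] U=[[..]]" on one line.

  row1 -= -3·row0 → [0,-1,-2,0]
  row2 -= 3·row0 → [0,-1,-1,1]
  row3 -= -2·row0 → [0,1,3,3]
  row2 -= 1·row1 → [0,0,1,1]
  row3 -= -1·row1 → [0,0,1,3]
  row3 -= 1·row2 → [0,0,0,2]

L=[[1,0,0,0],[-3,1,0,0],[3,1,1,0],[-2,-1,1,1]] U=[[3,-1,-3,2],[0,-1,-2,0],[0,0,1,1],[0,0,0,2]]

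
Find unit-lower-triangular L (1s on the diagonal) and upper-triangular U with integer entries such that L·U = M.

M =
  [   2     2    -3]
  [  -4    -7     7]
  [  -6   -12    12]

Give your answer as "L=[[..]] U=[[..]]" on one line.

L=[[1,0,0],[-2,1,0],[-3,2,1]] U=[[2,2,-3],[0,-3,1],[0,0,1]]

  row1 -= -2·row0 → [0,-3,1]
  row2 -= -3·row0 → [0,-6,3]
  row2 -= 2·row1 → [0,0,1]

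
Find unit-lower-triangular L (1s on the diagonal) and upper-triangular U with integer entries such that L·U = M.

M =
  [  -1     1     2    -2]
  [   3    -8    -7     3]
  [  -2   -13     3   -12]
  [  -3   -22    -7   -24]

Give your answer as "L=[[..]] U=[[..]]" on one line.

  row1 -= -3·row0 → [0,-5,-1,-3]
  row2 -= 2·row0 → [0,-15,-1,-8]
  row3 -= 3·row0 → [0,-25,-13,-18]
  row2 -= 3·row1 → [0,0,2,1]
  row3 -= 5·row1 → [0,0,-8,-3]
  row3 -= -4·row2 → [0,0,0,1]

L=[[1,0,0,0],[-3,1,0,0],[2,3,1,0],[3,5,-4,1]] U=[[-1,1,2,-2],[0,-5,-1,-3],[0,0,2,1],[0,0,0,1]]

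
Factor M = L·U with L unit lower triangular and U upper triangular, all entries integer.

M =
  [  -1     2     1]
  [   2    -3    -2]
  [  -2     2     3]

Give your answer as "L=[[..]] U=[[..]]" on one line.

L=[[1,0,0],[-2,1,0],[2,-2,1]] U=[[-1,2,1],[0,1,0],[0,0,1]]

  R1 -= -2·R0 → [0,1,0]
  R2 -= 2·R0 → [0,-2,1]
  R2 -= -2·R1 → [0,0,1]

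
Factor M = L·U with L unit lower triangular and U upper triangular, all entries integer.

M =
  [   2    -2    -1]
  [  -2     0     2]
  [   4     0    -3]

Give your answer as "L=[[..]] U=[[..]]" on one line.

L=[[1,0,0],[-1,1,0],[2,-2,1]] U=[[2,-2,-1],[0,-2,1],[0,0,1]]

  R1 -= -1·R0 → [0,-2,1]
  R2 -= 2·R0 → [0,4,-1]
  R2 -= -2·R1 → [0,0,1]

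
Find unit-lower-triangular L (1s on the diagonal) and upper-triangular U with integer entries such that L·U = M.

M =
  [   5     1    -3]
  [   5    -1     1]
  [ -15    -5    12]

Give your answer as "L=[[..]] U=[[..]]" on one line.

  r1 -= 1·r0 → [0,-2,4]
  r2 -= -3·r0 → [0,-2,3]
  r2 -= 1·r1 → [0,0,-1]

L=[[1,0,0],[1,1,0],[-3,1,1]] U=[[5,1,-3],[0,-2,4],[0,0,-1]]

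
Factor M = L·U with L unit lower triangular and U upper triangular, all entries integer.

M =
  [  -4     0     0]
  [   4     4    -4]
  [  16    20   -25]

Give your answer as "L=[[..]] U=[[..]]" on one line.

L=[[1,0,0],[-1,1,0],[-4,5,1]] U=[[-4,0,0],[0,4,-4],[0,0,-5]]

  row1 -= -1·row0 → [0,4,-4]
  row2 -= -4·row0 → [0,20,-25]
  row2 -= 5·row1 → [0,0,-5]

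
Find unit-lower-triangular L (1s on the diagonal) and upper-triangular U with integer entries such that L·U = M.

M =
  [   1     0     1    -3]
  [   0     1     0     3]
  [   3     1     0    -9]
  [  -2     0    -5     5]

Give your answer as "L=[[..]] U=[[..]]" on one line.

  row1 -= 0·row0 → [0,1,0,3]
  row2 -= 3·row0 → [0,1,-3,0]
  row3 -= -2·row0 → [0,0,-3,-1]
  row2 -= 1·row1 → [0,0,-3,-3]
  row3 -= 0·row1 → [0,0,-3,-1]
  row3 -= 1·row2 → [0,0,0,2]

L=[[1,0,0,0],[0,1,0,0],[3,1,1,0],[-2,0,1,1]] U=[[1,0,1,-3],[0,1,0,3],[0,0,-3,-3],[0,0,0,2]]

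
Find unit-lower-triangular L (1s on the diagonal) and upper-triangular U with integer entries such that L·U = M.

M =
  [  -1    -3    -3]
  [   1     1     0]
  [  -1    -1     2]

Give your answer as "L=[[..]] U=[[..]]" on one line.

  row1 -= -1·row0 → [0,-2,-3]
  row2 -= 1·row0 → [0,2,5]
  row2 -= -1·row1 → [0,0,2]

L=[[1,0,0],[-1,1,0],[1,-1,1]] U=[[-1,-3,-3],[0,-2,-3],[0,0,2]]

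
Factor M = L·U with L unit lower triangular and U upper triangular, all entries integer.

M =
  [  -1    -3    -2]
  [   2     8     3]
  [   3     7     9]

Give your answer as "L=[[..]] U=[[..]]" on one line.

L=[[1,0,0],[-2,1,0],[-3,-1,1]] U=[[-1,-3,-2],[0,2,-1],[0,0,2]]

  R1 -= -2·R0 → [0,2,-1]
  R2 -= -3·R0 → [0,-2,3]
  R2 -= -1·R1 → [0,0,2]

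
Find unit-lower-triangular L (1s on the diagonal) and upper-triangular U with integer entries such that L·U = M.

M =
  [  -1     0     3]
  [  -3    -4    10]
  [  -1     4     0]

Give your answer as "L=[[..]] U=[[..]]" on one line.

L=[[1,0,0],[3,1,0],[1,-1,1]] U=[[-1,0,3],[0,-4,1],[0,0,-2]]

  R1 -= 3·R0 → [0,-4,1]
  R2 -= 1·R0 → [0,4,-3]
  R2 -= -1·R1 → [0,0,-2]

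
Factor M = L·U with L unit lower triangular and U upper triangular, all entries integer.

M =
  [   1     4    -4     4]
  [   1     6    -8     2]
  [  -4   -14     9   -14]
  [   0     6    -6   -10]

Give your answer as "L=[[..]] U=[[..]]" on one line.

L=[[1,0,0,0],[1,1,0,0],[-4,1,1,0],[0,3,-2,1]] U=[[1,4,-4,4],[0,2,-4,-2],[0,0,-3,4],[0,0,0,4]]

  R1 -= 1·R0 → [0,2,-4,-2]
  R2 -= -4·R0 → [0,2,-7,2]
  R3 -= 0·R0 → [0,6,-6,-10]
  R2 -= 1·R1 → [0,0,-3,4]
  R3 -= 3·R1 → [0,0,6,-4]
  R3 -= -2·R2 → [0,0,0,4]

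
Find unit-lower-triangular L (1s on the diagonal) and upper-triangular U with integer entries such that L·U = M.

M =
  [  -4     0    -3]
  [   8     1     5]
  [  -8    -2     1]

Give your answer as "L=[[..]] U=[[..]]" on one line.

  R1 -= -2·R0 → [0,1,-1]
  R2 -= 2·R0 → [0,-2,7]
  R2 -= -2·R1 → [0,0,5]

L=[[1,0,0],[-2,1,0],[2,-2,1]] U=[[-4,0,-3],[0,1,-1],[0,0,5]]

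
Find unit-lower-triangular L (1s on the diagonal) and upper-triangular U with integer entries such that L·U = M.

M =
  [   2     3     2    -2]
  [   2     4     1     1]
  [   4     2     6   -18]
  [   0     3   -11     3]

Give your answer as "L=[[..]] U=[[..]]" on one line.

L=[[1,0,0,0],[1,1,0,0],[2,-4,1,0],[0,3,4,1]] U=[[2,3,2,-2],[0,1,-1,3],[0,0,-2,-2],[0,0,0,2]]

  R1 -= 1·R0 → [0,1,-1,3]
  R2 -= 2·R0 → [0,-4,2,-14]
  R3 -= 0·R0 → [0,3,-11,3]
  R2 -= -4·R1 → [0,0,-2,-2]
  R3 -= 3·R1 → [0,0,-8,-6]
  R3 -= 4·R2 → [0,0,0,2]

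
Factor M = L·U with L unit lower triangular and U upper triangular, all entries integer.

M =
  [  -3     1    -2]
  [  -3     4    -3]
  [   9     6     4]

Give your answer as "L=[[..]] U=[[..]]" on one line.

L=[[1,0,0],[1,1,0],[-3,3,1]] U=[[-3,1,-2],[0,3,-1],[0,0,1]]

  r1 -= 1·r0 → [0,3,-1]
  r2 -= -3·r0 → [0,9,-2]
  r2 -= 3·r1 → [0,0,1]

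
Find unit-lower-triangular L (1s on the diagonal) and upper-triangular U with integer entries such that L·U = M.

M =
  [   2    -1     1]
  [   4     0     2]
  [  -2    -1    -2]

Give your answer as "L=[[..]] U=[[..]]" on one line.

  R1 -= 2·R0 → [0,2,0]
  R2 -= -1·R0 → [0,-2,-1]
  R2 -= -1·R1 → [0,0,-1]

L=[[1,0,0],[2,1,0],[-1,-1,1]] U=[[2,-1,1],[0,2,0],[0,0,-1]]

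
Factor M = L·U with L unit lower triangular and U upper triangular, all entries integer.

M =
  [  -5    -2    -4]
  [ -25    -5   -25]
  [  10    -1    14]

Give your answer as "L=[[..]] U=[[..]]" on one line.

  R1 -= 5·R0 → [0,5,-5]
  R2 -= -2·R0 → [0,-5,6]
  R2 -= -1·R1 → [0,0,1]

L=[[1,0,0],[5,1,0],[-2,-1,1]] U=[[-5,-2,-4],[0,5,-5],[0,0,1]]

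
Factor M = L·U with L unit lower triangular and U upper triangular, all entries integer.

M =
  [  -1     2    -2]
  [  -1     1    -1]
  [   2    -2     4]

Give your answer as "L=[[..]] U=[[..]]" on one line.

  row1 -= 1·row0 → [0,-1,1]
  row2 -= -2·row0 → [0,2,0]
  row2 -= -2·row1 → [0,0,2]

L=[[1,0,0],[1,1,0],[-2,-2,1]] U=[[-1,2,-2],[0,-1,1],[0,0,2]]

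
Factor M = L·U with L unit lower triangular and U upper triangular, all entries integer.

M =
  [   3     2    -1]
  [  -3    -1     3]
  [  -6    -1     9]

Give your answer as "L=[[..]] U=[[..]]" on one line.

  row1 -= -1·row0 → [0,1,2]
  row2 -= -2·row0 → [0,3,7]
  row2 -= 3·row1 → [0,0,1]

L=[[1,0,0],[-1,1,0],[-2,3,1]] U=[[3,2,-1],[0,1,2],[0,0,1]]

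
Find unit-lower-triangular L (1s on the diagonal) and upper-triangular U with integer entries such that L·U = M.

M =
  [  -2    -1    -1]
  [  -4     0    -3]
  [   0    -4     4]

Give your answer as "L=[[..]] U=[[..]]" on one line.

  row1 -= 2·row0 → [0,2,-1]
  row2 -= 0·row0 → [0,-4,4]
  row2 -= -2·row1 → [0,0,2]

L=[[1,0,0],[2,1,0],[0,-2,1]] U=[[-2,-1,-1],[0,2,-1],[0,0,2]]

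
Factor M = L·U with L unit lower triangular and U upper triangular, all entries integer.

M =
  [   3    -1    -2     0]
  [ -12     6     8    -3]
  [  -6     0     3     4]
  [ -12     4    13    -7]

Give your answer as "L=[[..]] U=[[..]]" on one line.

  r1 -= -4·r0 → [0,2,0,-3]
  r2 -= -2·r0 → [0,-2,-1,4]
  r3 -= -4·r0 → [0,0,5,-7]
  r2 -= -1·r1 → [0,0,-1,1]
  r3 -= 0·r1 → [0,0,5,-7]
  r3 -= -5·r2 → [0,0,0,-2]

L=[[1,0,0,0],[-4,1,0,0],[-2,-1,1,0],[-4,0,-5,1]] U=[[3,-1,-2,0],[0,2,0,-3],[0,0,-1,1],[0,0,0,-2]]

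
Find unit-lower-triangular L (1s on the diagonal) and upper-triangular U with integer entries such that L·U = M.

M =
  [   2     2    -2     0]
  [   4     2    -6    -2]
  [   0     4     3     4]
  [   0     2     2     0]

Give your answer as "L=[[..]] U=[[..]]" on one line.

L=[[1,0,0,0],[2,1,0,0],[0,-2,1,0],[0,-1,0,1]] U=[[2,2,-2,0],[0,-2,-2,-2],[0,0,-1,0],[0,0,0,-2]]

  R1 -= 2·R0 → [0,-2,-2,-2]
  R2 -= 0·R0 → [0,4,3,4]
  R3 -= 0·R0 → [0,2,2,0]
  R2 -= -2·R1 → [0,0,-1,0]
  R3 -= -1·R1 → [0,0,0,-2]
  R3 -= 0·R2 → [0,0,0,-2]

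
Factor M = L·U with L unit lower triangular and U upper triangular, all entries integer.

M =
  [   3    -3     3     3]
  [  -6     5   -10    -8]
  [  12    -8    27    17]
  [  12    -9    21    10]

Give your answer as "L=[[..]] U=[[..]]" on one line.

  r1 -= -2·r0 → [0,-1,-4,-2]
  r2 -= 4·r0 → [0,4,15,5]
  r3 -= 4·r0 → [0,3,9,-2]
  r2 -= -4·r1 → [0,0,-1,-3]
  r3 -= -3·r1 → [0,0,-3,-8]
  r3 -= 3·r2 → [0,0,0,1]

L=[[1,0,0,0],[-2,1,0,0],[4,-4,1,0],[4,-3,3,1]] U=[[3,-3,3,3],[0,-1,-4,-2],[0,0,-1,-3],[0,0,0,1]]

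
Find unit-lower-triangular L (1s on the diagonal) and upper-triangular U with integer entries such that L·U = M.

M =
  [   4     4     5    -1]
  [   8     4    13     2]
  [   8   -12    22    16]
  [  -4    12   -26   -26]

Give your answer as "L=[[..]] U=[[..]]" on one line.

  r1 -= 2·r0 → [0,-4,3,4]
  r2 -= 2·r0 → [0,-20,12,18]
  r3 -= -1·r0 → [0,16,-21,-27]
  r2 -= 5·r1 → [0,0,-3,-2]
  r3 -= -4·r1 → [0,0,-9,-11]
  r3 -= 3·r2 → [0,0,0,-5]

L=[[1,0,0,0],[2,1,0,0],[2,5,1,0],[-1,-4,3,1]] U=[[4,4,5,-1],[0,-4,3,4],[0,0,-3,-2],[0,0,0,-5]]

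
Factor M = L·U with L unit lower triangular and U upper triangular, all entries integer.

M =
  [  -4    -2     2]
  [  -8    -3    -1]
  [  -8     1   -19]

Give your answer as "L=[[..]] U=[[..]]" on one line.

  row1 -= 2·row0 → [0,1,-5]
  row2 -= 2·row0 → [0,5,-23]
  row2 -= 5·row1 → [0,0,2]

L=[[1,0,0],[2,1,0],[2,5,1]] U=[[-4,-2,2],[0,1,-5],[0,0,2]]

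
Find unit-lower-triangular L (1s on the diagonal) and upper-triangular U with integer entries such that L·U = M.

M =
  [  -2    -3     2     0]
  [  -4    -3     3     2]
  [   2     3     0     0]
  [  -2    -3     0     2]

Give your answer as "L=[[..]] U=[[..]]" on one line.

  R1 -= 2·R0 → [0,3,-1,2]
  R2 -= -1·R0 → [0,0,2,0]
  R3 -= 1·R0 → [0,0,-2,2]
  R2 -= 0·R1 → [0,0,2,0]
  R3 -= 0·R1 → [0,0,-2,2]
  R3 -= -1·R2 → [0,0,0,2]

L=[[1,0,0,0],[2,1,0,0],[-1,0,1,0],[1,0,-1,1]] U=[[-2,-3,2,0],[0,3,-1,2],[0,0,2,0],[0,0,0,2]]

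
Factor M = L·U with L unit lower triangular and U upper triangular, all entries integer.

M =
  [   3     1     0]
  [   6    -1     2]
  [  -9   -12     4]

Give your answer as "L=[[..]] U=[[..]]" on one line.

  R1 -= 2·R0 → [0,-3,2]
  R2 -= -3·R0 → [0,-9,4]
  R2 -= 3·R1 → [0,0,-2]

L=[[1,0,0],[2,1,0],[-3,3,1]] U=[[3,1,0],[0,-3,2],[0,0,-2]]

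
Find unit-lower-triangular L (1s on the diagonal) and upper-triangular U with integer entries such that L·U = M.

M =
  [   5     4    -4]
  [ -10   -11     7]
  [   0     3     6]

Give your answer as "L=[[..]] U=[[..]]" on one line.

L=[[1,0,0],[-2,1,0],[0,-1,1]] U=[[5,4,-4],[0,-3,-1],[0,0,5]]

  R1 -= -2·R0 → [0,-3,-1]
  R2 -= 0·R0 → [0,3,6]
  R2 -= -1·R1 → [0,0,5]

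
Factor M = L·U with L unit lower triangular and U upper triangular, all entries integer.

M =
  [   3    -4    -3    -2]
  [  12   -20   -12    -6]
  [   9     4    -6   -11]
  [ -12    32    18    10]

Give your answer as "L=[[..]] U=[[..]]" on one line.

  row1 -= 4·row0 → [0,-4,0,2]
  row2 -= 3·row0 → [0,16,3,-5]
  row3 -= -4·row0 → [0,16,6,2]
  row2 -= -4·row1 → [0,0,3,3]
  row3 -= -4·row1 → [0,0,6,10]
  row3 -= 2·row2 → [0,0,0,4]

L=[[1,0,0,0],[4,1,0,0],[3,-4,1,0],[-4,-4,2,1]] U=[[3,-4,-3,-2],[0,-4,0,2],[0,0,3,3],[0,0,0,4]]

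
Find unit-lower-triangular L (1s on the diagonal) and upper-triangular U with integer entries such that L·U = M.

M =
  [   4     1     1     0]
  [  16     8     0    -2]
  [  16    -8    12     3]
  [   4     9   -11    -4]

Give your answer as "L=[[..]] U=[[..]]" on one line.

  row1 -= 4·row0 → [0,4,-4,-2]
  row2 -= 4·row0 → [0,-12,8,3]
  row3 -= 1·row0 → [0,8,-12,-4]
  row2 -= -3·row1 → [0,0,-4,-3]
  row3 -= 2·row1 → [0,0,-4,0]
  row3 -= 1·row2 → [0,0,0,3]

L=[[1,0,0,0],[4,1,0,0],[4,-3,1,0],[1,2,1,1]] U=[[4,1,1,0],[0,4,-4,-2],[0,0,-4,-3],[0,0,0,3]]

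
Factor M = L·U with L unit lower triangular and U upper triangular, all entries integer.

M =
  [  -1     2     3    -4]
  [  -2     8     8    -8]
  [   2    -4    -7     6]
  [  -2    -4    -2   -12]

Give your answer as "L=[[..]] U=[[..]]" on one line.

  row1 -= 2·row0 → [0,4,2,0]
  row2 -= -2·row0 → [0,0,-1,-2]
  row3 -= 2·row0 → [0,-8,-8,-4]
  row2 -= 0·row1 → [0,0,-1,-2]
  row3 -= -2·row1 → [0,0,-4,-4]
  row3 -= 4·row2 → [0,0,0,4]

L=[[1,0,0,0],[2,1,0,0],[-2,0,1,0],[2,-2,4,1]] U=[[-1,2,3,-4],[0,4,2,0],[0,0,-1,-2],[0,0,0,4]]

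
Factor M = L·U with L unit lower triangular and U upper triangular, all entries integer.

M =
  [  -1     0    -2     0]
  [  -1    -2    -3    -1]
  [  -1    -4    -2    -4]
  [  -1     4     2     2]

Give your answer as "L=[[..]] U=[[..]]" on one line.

  row1 -= 1·row0 → [0,-2,-1,-1]
  row2 -= 1·row0 → [0,-4,0,-4]
  row3 -= 1·row0 → [0,4,4,2]
  row2 -= 2·row1 → [0,0,2,-2]
  row3 -= -2·row1 → [0,0,2,0]
  row3 -= 1·row2 → [0,0,0,2]

L=[[1,0,0,0],[1,1,0,0],[1,2,1,0],[1,-2,1,1]] U=[[-1,0,-2,0],[0,-2,-1,-1],[0,0,2,-2],[0,0,0,2]]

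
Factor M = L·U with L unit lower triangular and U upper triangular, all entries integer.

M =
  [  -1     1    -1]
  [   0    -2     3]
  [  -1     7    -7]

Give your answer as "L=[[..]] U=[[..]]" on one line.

L=[[1,0,0],[0,1,0],[1,-3,1]] U=[[-1,1,-1],[0,-2,3],[0,0,3]]

  row1 -= 0·row0 → [0,-2,3]
  row2 -= 1·row0 → [0,6,-6]
  row2 -= -3·row1 → [0,0,3]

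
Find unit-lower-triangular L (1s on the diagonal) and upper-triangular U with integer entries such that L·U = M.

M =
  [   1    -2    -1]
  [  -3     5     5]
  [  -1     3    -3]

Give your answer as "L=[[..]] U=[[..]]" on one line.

  R1 -= -3·R0 → [0,-1,2]
  R2 -= -1·R0 → [0,1,-4]
  R2 -= -1·R1 → [0,0,-2]

L=[[1,0,0],[-3,1,0],[-1,-1,1]] U=[[1,-2,-1],[0,-1,2],[0,0,-2]]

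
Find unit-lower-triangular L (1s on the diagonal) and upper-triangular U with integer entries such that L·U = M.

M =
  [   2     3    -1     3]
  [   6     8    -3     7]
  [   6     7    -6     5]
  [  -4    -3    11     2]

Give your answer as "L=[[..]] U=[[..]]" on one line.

  R1 -= 3·R0 → [0,-1,0,-2]
  R2 -= 3·R0 → [0,-2,-3,-4]
  R3 -= -2·R0 → [0,3,9,8]
  R2 -= 2·R1 → [0,0,-3,0]
  R3 -= -3·R1 → [0,0,9,2]
  R3 -= -3·R2 → [0,0,0,2]

L=[[1,0,0,0],[3,1,0,0],[3,2,1,0],[-2,-3,-3,1]] U=[[2,3,-1,3],[0,-1,0,-2],[0,0,-3,0],[0,0,0,2]]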